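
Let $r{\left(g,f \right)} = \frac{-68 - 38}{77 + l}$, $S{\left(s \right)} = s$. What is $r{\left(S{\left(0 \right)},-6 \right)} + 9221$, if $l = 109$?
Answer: $\frac{857500}{93} \approx 9220.4$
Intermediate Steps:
$r{\left(g,f \right)} = - \frac{53}{93}$ ($r{\left(g,f \right)} = \frac{-68 - 38}{77 + 109} = - \frac{106}{186} = \left(-106\right) \frac{1}{186} = - \frac{53}{93}$)
$r{\left(S{\left(0 \right)},-6 \right)} + 9221 = - \frac{53}{93} + 9221 = \frac{857500}{93}$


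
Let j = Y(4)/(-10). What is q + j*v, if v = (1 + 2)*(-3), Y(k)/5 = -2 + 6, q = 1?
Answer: 19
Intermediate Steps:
Y(k) = 20 (Y(k) = 5*(-2 + 6) = 5*4 = 20)
v = -9 (v = 3*(-3) = -9)
j = -2 (j = 20/(-10) = 20*(-⅒) = -2)
q + j*v = 1 - 2*(-9) = 1 + 18 = 19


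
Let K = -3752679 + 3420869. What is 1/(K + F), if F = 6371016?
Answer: 1/6039206 ≈ 1.6558e-7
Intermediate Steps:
K = -331810
1/(K + F) = 1/(-331810 + 6371016) = 1/6039206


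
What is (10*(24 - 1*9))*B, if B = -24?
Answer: -3600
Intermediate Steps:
(10*(24 - 1*9))*B = (10*(24 - 1*9))*(-24) = (10*(24 - 9))*(-24) = (10*15)*(-24) = 150*(-24) = -3600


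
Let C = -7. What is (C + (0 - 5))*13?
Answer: -156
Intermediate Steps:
(C + (0 - 5))*13 = (-7 + (0 - 5))*13 = (-7 - 5)*13 = -12*13 = -156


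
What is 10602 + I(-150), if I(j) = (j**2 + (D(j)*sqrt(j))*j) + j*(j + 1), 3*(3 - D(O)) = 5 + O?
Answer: 55452 - 38500*I*sqrt(6) ≈ 55452.0 - 94305.0*I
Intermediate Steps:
D(O) = 4/3 - O/3 (D(O) = 3 - (5 + O)/3 = 3 + (-5/3 - O/3) = 4/3 - O/3)
I(j) = j**2 + j*(1 + j) + j**(3/2)*(4/3 - j/3) (I(j) = (j**2 + ((4/3 - j/3)*sqrt(j))*j) + j*(j + 1) = (j**2 + (sqrt(j)*(4/3 - j/3))*j) + j*(1 + j) = (j**2 + j**(3/2)*(4/3 - j/3)) + j*(1 + j) = j**2 + j*(1 + j) + j**(3/2)*(4/3 - j/3))
10602 + I(-150) = 10602 + (-150 + 2*(-150)**2 + (-150)**(3/2)*(4 - 1*(-150))/3) = 10602 + (-150 + 2*22500 + (-750*I*sqrt(6))*(4 + 150)/3) = 10602 + (-150 + 45000 + (1/3)*(-750*I*sqrt(6))*154) = 10602 + (-150 + 45000 - 38500*I*sqrt(6)) = 10602 + (44850 - 38500*I*sqrt(6)) = 55452 - 38500*I*sqrt(6)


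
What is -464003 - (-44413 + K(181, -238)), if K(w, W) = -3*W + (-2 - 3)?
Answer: -420299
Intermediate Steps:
K(w, W) = -5 - 3*W (K(w, W) = -3*W - 5 = -5 - 3*W)
-464003 - (-44413 + K(181, -238)) = -464003 - (-44413 + (-5 - 3*(-238))) = -464003 - (-44413 + (-5 + 714)) = -464003 - (-44413 + 709) = -464003 - 1*(-43704) = -464003 + 43704 = -420299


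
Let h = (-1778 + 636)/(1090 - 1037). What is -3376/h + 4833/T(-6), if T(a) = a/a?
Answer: 2849107/571 ≈ 4989.7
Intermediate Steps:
h = -1142/53 ≈ -21.547
T(a) = 1
-3376/h + 4833/T(-6) = -3376/(-1142/53) + 4833/1 = -3376*(-53/1142) + 4833*1 = 89464/571 + 4833 = 2849107/571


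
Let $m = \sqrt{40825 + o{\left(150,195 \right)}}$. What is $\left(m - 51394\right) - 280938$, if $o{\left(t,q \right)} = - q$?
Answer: $-332332 + \sqrt{40630} \approx -3.3213 \cdot 10^{5}$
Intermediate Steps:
$m = \sqrt{40630}$ ($m = \sqrt{40825 - 195} = \sqrt{40630} \approx 201.57$)
$\left(m - 51394\right) - 280938 = \left(\sqrt{40630} - 51394\right) - 280938 = \left(-51394 + \sqrt{40630}\right) - 280938 = -332332 + \sqrt{40630}$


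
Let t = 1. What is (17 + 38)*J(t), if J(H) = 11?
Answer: 605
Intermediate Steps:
(17 + 38)*J(t) = (17 + 38)*11 = 55*11 = 605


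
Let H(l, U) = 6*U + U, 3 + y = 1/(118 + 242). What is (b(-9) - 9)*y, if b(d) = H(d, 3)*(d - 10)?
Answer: 18343/15 ≈ 1222.9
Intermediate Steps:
y = -1079/360 (y = -3 + 1/(118 + 242) = -3 + 1/360 = -1079/360 ≈ -2.9972)
H(l, U) = 7*U
b(d) = -210 + 21*d (b(d) = (7*3)*(d - 10) = 21*(-10 + d) = -210 + 21*d)
(b(-9) - 9)*y = ((-210 + 21*(-9)) - 9)*(-1079/360) = ((-210 - 189) - 9)*(-1079/360) = (-399 - 9)*(-1079/360) = -408*(-1079/360) = 18343/15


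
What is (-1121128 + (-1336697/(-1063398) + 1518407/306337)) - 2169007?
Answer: -1071786276984496135/325758153126 ≈ -3.2901e+6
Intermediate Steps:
(-1121128 + (-1336697/(-1063398) + 1518407/306337)) - 2169007 = (-1121128 + (-1336697*(-1/1063398) + 1518407*(1/306337))) - 2169007 = (-1121128 + (1336697/1063398 + 1518407/306337)) - 2169007 = (-1121128 + 2024150715875/325758153126) - 2169007 = -365214562547130253/325758153126 - 2169007 = -1071786276984496135/325758153126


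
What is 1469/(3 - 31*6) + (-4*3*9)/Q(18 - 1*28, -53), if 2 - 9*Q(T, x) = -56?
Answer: -131539/5307 ≈ -24.786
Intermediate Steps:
Q(T, x) = 58/9 (Q(T, x) = 2/9 - ⅑*(-56) = 2/9 + 56/9 = 58/9)
1469/(3 - 31*6) + (-4*3*9)/Q(18 - 1*28, -53) = 1469/(3 - 31*6) + (-4*3*9)/(58/9) = 1469/(3 - 186) - 12*9*(9/58) = 1469/(-183) - 108*9/58 = 1469*(-1/183) - 486/29 = -1469/183 - 486/29 = -131539/5307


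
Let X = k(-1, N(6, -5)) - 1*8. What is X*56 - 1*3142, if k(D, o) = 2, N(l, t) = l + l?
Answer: -3478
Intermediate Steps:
N(l, t) = 2*l
X = -6 (X = 2 - 1*8 = 2 - 8 = -6)
X*56 - 1*3142 = -6*56 - 1*3142 = -336 - 3142 = -3478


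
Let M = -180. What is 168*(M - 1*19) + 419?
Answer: -33013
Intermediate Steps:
168*(M - 1*19) + 419 = 168*(-180 - 1*19) + 419 = 168*(-180 - 19) + 419 = 168*(-199) + 419 = -33432 + 419 = -33013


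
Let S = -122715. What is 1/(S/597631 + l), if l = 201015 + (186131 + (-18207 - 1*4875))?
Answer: 597631/217575809669 ≈ 2.7468e-6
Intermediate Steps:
l = 364064 (l = 201015 + (186131 + (-18207 - 4875)) = 201015 + (186131 - 23082) = 201015 + 163049 = 364064)
1/(S/597631 + l) = 1/(-122715/597631 + 364064) = 1/(217575809669/597631) = 597631/217575809669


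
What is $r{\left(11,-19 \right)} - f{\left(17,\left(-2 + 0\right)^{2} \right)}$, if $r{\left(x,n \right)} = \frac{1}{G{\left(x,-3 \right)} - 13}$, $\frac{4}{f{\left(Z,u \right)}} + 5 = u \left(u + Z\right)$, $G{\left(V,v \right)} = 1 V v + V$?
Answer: $- \frac{219}{2765} \approx -0.079204$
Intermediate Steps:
$G{\left(V,v \right)} = V + V v$ ($G{\left(V,v \right)} = V v + V = V + V v$)
$f{\left(Z,u \right)} = \frac{4}{-5 + u \left(Z + u\right)}$ ($f{\left(Z,u \right)} = \frac{4}{-5 + u \left(u + Z\right)} = \frac{4}{-5 + u \left(Z + u\right)}$)
$r{\left(x,n \right)} = \frac{1}{-13 - 2 x}$ ($r{\left(x,n \right)} = \frac{1}{x \left(1 - 3\right) - 13} = \frac{1}{x \left(-2\right) - 13} = \frac{1}{- 2 x - 13} = \frac{1}{-13 - 2 x}$)
$r{\left(11,-19 \right)} - f{\left(17,\left(-2 + 0\right)^{2} \right)} = \frac{1}{-13 - 22} - \frac{4}{-5 + \left(\left(-2 + 0\right)^{2}\right)^{2} + 17 \left(-2 + 0\right)^{2}} = \frac{1}{-13 - 22} - \frac{4}{-5 + \left(\left(-2\right)^{2}\right)^{2} + 17 \left(-2\right)^{2}} = \frac{1}{-35} - \frac{4}{-5 + 4^{2} + 17 \cdot 4} = - \frac{1}{35} - \frac{4}{-5 + 16 + 68} = - \frac{1}{35} - \frac{4}{79} = - \frac{219}{2765}$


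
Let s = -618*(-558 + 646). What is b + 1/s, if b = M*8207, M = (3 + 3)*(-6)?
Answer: -16067861569/54384 ≈ -2.9545e+5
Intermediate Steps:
M = -36 (M = 6*(-6) = -36)
b = -295452 (b = -36*8207 = -295452)
s = -54384 (s = -618*88 = -54384)
b + 1/s = -295452 + 1/(-54384) = -295452 - 1/54384 = -16067861569/54384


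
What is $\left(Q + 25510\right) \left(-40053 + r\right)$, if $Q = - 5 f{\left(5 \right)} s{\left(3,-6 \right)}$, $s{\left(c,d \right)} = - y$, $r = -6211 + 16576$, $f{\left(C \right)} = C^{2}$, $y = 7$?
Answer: $-783317880$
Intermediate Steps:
$r = 10365$
$s{\left(c,d \right)} = -7$ ($s{\left(c,d \right)} = \left(-1\right) 7 = -7$)
$Q = 875$ ($Q = - 5 \cdot 5^{2} \left(-7\right) = \left(-5\right) 25 \left(-7\right) = \left(-125\right) \left(-7\right) = 875$)
$\left(Q + 25510\right) \left(-40053 + r\right) = \left(875 + 25510\right) \left(-40053 + 10365\right) = 26385 \left(-29688\right) = -783317880$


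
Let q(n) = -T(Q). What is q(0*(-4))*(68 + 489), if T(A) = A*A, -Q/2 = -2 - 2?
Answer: -35648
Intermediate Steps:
Q = 8 (Q = -2*(-2 - 2) = -2*(-4) = 8)
T(A) = A²
q(n) = -64 (q(n) = -1*8² = -1*64 = -64)
q(0*(-4))*(68 + 489) = -64*(68 + 489) = -64*557 = -35648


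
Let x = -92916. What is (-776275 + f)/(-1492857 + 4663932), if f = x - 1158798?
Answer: -2027989/3171075 ≈ -0.63953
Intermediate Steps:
f = -1251714 (f = -92916 - 1158798 = -1251714)
(-776275 + f)/(-1492857 + 4663932) = (-776275 - 1251714)/(-1492857 + 4663932) = -2027989/3171075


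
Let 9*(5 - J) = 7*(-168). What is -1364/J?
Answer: -372/37 ≈ -10.054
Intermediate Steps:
J = 407/3 (J = 5 - 7*(-168)/9 = 5 - 1/9*(-1176) = 5 + 392/3 = 407/3 ≈ 135.67)
-1364/J = -1364/407/3 = -1364*3/407 = -372/37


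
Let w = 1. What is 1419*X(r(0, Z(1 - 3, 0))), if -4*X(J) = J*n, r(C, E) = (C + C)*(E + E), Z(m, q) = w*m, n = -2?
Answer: 0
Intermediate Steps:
Z(m, q) = m (Z(m, q) = 1*m = m)
r(C, E) = 4*C*E (r(C, E) = (2*C)*(2*E) = 4*C*E)
X(J) = J/2 (X(J) = -J*(-2)/4 = -(-1)*J/2 = J/2)
1419*X(r(0, Z(1 - 3, 0))) = 1419*((4*0*(1 - 3))/2) = 1419*((4*0*(-2))/2) = 1419*((½)*0) = 1419*0 = 0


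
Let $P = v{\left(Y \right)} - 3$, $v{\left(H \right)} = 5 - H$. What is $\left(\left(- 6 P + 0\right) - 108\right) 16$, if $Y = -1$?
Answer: $-2016$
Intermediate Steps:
$P = 3$ ($P = \left(5 - -1\right) - 3 = \left(5 + 1\right) - 3 = 6 - 3 = 3$)
$\left(\left(- 6 P + 0\right) - 108\right) 16 = \left(\left(\left(-6\right) 3 + 0\right) - 108\right) 16 = \left(\left(-18 + 0\right) - 108\right) 16 = \left(-18 - 108\right) 16 = \left(-126\right) 16 = -2016$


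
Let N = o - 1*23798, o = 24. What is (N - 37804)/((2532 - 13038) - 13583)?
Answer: 61578/24089 ≈ 2.5563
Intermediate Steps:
N = -23774 (N = 24 - 1*23798 = 24 - 23798 = -23774)
(N - 37804)/((2532 - 13038) - 13583) = (-23774 - 37804)/((2532 - 13038) - 13583) = -61578/(-10506 - 13583) = -61578/(-24089) = -61578*(-1/24089) = 61578/24089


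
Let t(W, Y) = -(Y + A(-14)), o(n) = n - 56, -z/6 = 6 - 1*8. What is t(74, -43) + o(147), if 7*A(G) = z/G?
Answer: 6572/49 ≈ 134.12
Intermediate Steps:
z = 12 (z = -6*(6 - 1*8) = -6*(6 - 8) = -6*(-2) = 12)
A(G) = 12/(7*G) (A(G) = (12/G)/7 = 12/(7*G))
o(n) = -56 + n
t(W, Y) = 6/49 - Y (t(W, Y) = -(Y + (12/7)/(-14)) = -(Y + (12/7)*(-1/14)) = -(Y - 6/49) = -(-6/49 + Y) = 6/49 - Y)
t(74, -43) + o(147) = (6/49 - 1*(-43)) + (-56 + 147) = (6/49 + 43) + 91 = 2113/49 + 91 = 6572/49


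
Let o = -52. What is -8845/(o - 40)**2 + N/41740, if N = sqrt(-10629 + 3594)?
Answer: -8845/8464 + I*sqrt(7035)/41740 ≈ -1.045 + 0.0020095*I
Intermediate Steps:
N = I*sqrt(7035) (N = sqrt(-7035) = I*sqrt(7035) ≈ 83.875*I)
-8845/(o - 40)**2 + N/41740 = -8845/(-52 - 40)**2 + (I*sqrt(7035))/41740 = -8845/((-92)**2) + (I*sqrt(7035))*(1/41740) = -8845/8464 + I*sqrt(7035)/41740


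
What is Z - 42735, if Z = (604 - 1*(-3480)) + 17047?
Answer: -21604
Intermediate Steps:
Z = 21131 (Z = (604 + 3480) + 17047 = 4084 + 17047 = 21131)
Z - 42735 = 21131 - 42735 = -21604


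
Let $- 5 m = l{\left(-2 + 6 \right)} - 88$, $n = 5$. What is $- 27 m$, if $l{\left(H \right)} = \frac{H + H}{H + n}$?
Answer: $- \frac{2352}{5} \approx -470.4$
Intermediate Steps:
$l{\left(H \right)} = \frac{2 H}{5 + H}$ ($l{\left(H \right)} = \frac{H + H}{H + 5} = \frac{2 H}{5 + H}$)
$m = \frac{784}{45}$ ($m = - \frac{\frac{2 \left(-2 + 6\right)}{5 + \left(-2 + 6\right)} - 88}{5} = - \frac{2 \cdot 4 \frac{1}{5 + 4} - 88}{5} = - \frac{2 \cdot 4 \cdot \frac{1}{9} - 88}{5} = - \frac{\frac{8}{9} - 88}{5} = \left(- \frac{1}{5}\right) \left(- \frac{784}{9}\right) = \frac{784}{45} \approx 17.422$)
$- 27 m = \left(-27\right) \frac{784}{45} = - \frac{2352}{5}$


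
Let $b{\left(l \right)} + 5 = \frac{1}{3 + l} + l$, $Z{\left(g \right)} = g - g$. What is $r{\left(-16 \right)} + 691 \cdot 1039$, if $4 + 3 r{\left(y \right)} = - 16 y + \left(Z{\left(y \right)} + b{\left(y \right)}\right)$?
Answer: $\frac{28003013}{39} \approx 7.1803 \cdot 10^{5}$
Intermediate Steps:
$Z{\left(g \right)} = 0$
$b{\left(l \right)} = -5 + l + \frac{1}{3 + l}$ ($b{\left(l \right)} = -5 + \left(\frac{1}{3 + l} + l\right) = -5 + \left(l + \frac{1}{3 + l}\right) = -5 + l + \frac{1}{3 + l}$)
$r{\left(y \right)} = - \frac{4}{3} - \frac{16 y}{3} + \frac{-14 + y^{2} - 2 y}{3 \left(3 + y\right)}$ ($r{\left(y \right)} = - \frac{4}{3} + \frac{- 16 y + \left(0 + \frac{-14 + y^{2} - 2 y}{3 + y}\right)}{3} = - \frac{4}{3} + \frac{- 16 y + \frac{-14 + y^{2} - 2 y}{3 + y}}{3} = - \frac{4}{3} - \left(\frac{16 y}{3} - \frac{-14 + y^{2} - 2 y}{3 \left(3 + y\right)}\right) = - \frac{4}{3} - \frac{16 y}{3} + \frac{-14 + y^{2} - 2 y}{3 \left(3 + y\right)}$)
$r{\left(-16 \right)} + 691 \cdot 1039 = \frac{-26 - -864 - 15 \left(-16\right)^{2}}{3 \left(3 - 16\right)} + 691 \cdot 1039 = \frac{-26 + 864 - 3840}{3 \left(-13\right)} + 717949 = \frac{1}{3} \left(- \frac{1}{13}\right) \left(-26 + 864 - 3840\right) + 717949 = \frac{1}{3} \left(- \frac{1}{13}\right) \left(-3002\right) + 717949 = \frac{3002}{39} + 717949 = \frac{28003013}{39}$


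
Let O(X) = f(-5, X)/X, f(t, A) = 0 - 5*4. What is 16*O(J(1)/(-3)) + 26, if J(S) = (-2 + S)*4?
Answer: -214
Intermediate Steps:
J(S) = -8 + 4*S
f(t, A) = -20 (f(t, A) = 0 - 20 = -20)
O(X) = -20/X
16*O(J(1)/(-3)) + 26 = 16*(-20*(-3/(-8 + 4*1))) + 26 = 16*(-20*(-3/(-8 + 4))) + 26 = 16*(-20/((-4*(-1/3)))) + 26 = 16*(-20/4/3) + 26 = 16*(-20*3/4) + 26 = 16*(-15) + 26 = -240 + 26 = -214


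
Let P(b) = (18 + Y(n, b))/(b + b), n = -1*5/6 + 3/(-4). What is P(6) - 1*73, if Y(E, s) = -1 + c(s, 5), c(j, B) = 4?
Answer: -285/4 ≈ -71.250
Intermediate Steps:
n = -19/12 (n = -5*⅙ + 3*(-¼) = -⅚ - ¾ = -19/12 ≈ -1.5833)
Y(E, s) = 3 (Y(E, s) = -1 + 4 = 3)
P(b) = 21/(2*b) (P(b) = (18 + 3)/(b + b) = 21/((2*b)) = 21*(1/(2*b)) = 21/(2*b))
P(6) - 1*73 = (21/2)/6 - 1*73 = (21/2)*(⅙) - 73 = 7/4 - 73 = -285/4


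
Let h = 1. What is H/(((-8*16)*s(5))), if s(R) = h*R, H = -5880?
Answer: 147/16 ≈ 9.1875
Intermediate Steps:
s(R) = R (s(R) = 1*R = R)
H/(((-8*16)*s(5))) = -5880/(-8*16*5) = -5880/((-128*5)) = -5880/(-640) = -5880*(-1/640) = 147/16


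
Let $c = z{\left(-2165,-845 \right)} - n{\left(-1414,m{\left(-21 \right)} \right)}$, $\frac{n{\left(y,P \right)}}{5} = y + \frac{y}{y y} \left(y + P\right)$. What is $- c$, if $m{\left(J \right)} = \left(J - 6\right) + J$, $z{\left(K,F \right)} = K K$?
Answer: $- \frac{3318862910}{707} \approx -4.6943 \cdot 10^{6}$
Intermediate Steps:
$z{\left(K,F \right)} = K^{2}$
$m{\left(J \right)} = -6 + 2 J$ ($m{\left(J \right)} = \left(-6 + J\right) + J = -6 + 2 J$)
$n{\left(y,P \right)} = 5 y + \frac{5 \left(P + y\right)}{y}$ ($n{\left(y,P \right)} = 5 \left(y + \frac{y}{y y} \left(y + P\right)\right) = 5 \left(y + \frac{y}{y^{2}} \left(P + y\right)\right) = 5 \left(y + \frac{P + y}{y}\right) = 5 y + \frac{5 \left(P + y\right)}{y}$)
$c = \frac{3318862910}{707}$ ($c = \left(-2165\right)^{2} - \left(5 + 5 \left(-1414\right) + \frac{5 \left(-6 + 2 \left(-21\right)\right)}{-1414}\right) = 4687225 - \left(5 - 7070 + 5 \left(-6 - 42\right) \left(- \frac{1}{1414}\right)\right) = 4687225 - \left(5 - 7070 + 5 \left(-48\right) \left(- \frac{1}{1414}\right)\right) = 4687225 - \left(5 - 7070 + \frac{120}{707}\right) = 4687225 - - \frac{4994835}{707} = 4687225 + \frac{4994835}{707} = \frac{3318862910}{707} \approx 4.6943 \cdot 10^{6}$)
$- c = \left(-1\right) \frac{3318862910}{707} = - \frac{3318862910}{707}$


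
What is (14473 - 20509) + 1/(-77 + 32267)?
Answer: -194298839/32190 ≈ -6036.0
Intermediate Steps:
(14473 - 20509) + 1/(-77 + 32267) = -6036 + 1/32190 = -194298839/32190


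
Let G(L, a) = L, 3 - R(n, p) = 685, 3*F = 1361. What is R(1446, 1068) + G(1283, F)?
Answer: 601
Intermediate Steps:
F = 1361/3 (F = (1/3)*1361 = 1361/3 ≈ 453.67)
R(n, p) = -682 (R(n, p) = 3 - 1*685 = 3 - 685 = -682)
R(1446, 1068) + G(1283, F) = -682 + 1283 = 601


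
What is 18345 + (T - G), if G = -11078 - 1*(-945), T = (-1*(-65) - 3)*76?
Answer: 33190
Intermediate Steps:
T = 4712 (T = (65 - 3)*76 = 62*76 = 4712)
G = -10133 (G = -11078 + 945 = -10133)
18345 + (T - G) = 18345 + (4712 - 1*(-10133)) = 18345 + (4712 + 10133) = 18345 + 14845 = 33190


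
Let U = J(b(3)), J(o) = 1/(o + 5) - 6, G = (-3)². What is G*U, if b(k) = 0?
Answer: -261/5 ≈ -52.200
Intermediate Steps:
G = 9
J(o) = -6 + 1/(5 + o) (J(o) = 1/(5 + o) - 6 = -6 + 1/(5 + o))
U = -29/5 (U = (-29 - 6*0)/(5 + 0) = (-29 + 0)/5 = (⅕)*(-29) = -29/5 ≈ -5.8000)
G*U = 9*(-29/5) = -261/5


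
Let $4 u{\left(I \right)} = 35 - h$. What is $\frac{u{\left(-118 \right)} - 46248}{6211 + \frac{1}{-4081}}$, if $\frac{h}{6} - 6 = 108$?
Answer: $- \frac{757600921}{101388360} \approx -7.4723$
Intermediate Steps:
$h = 684$ ($h = 36 + 6 \cdot 108 = 36 + 648 = 684$)
$u{\left(I \right)} = - \frac{649}{4}$ ($u{\left(I \right)} = \frac{35 - 684}{4} = \frac{1}{4} \left(-649\right) = - \frac{649}{4}$)
$\frac{u{\left(-118 \right)} - 46248}{6211 + \frac{1}{-4081}} = \frac{- \frac{649}{4} - 46248}{6211 + \frac{1}{-4081}} = - \frac{185641}{4 \left(6211 - \frac{1}{4081}\right)} = - \frac{185641}{4 \cdot \frac{25347090}{4081}} = \left(- \frac{185641}{4}\right) \frac{4081}{25347090} = - \frac{757600921}{101388360}$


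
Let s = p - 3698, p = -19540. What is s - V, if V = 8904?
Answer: -32142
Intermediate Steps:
s = -23238 (s = -19540 - 3698 = -23238)
s - V = -23238 - 1*8904 = -23238 - 8904 = -32142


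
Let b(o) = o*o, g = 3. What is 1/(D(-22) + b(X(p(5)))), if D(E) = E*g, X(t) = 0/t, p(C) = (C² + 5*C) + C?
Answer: -1/66 ≈ -0.015152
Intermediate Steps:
p(C) = C² + 6*C
X(t) = 0
D(E) = 3*E (D(E) = E*3 = 3*E)
b(o) = o²
1/(D(-22) + b(X(p(5)))) = 1/(3*(-22) + 0²) = 1/(-66 + 0) = 1/(-66) = -1/66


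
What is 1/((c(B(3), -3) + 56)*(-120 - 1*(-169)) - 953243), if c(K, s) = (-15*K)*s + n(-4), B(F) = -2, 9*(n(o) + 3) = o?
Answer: -9/8595700 ≈ -1.0470e-6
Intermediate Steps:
n(o) = -3 + o/9
c(K, s) = -31/9 - 15*K*s (c(K, s) = (-15*K)*s + (-3 + (⅑)*(-4)) = -15*K*s + (-3 - 4/9) = -15*K*s - 31/9 = -31/9 - 15*K*s)
1/((c(B(3), -3) + 56)*(-120 - 1*(-169)) - 953243) = 1/(((-31/9 - 15*(-2)*(-3)) + 56)*(-120 - 1*(-169)) - 953243) = 1/(((-31/9 - 90) + 56)*(-120 + 169) - 953243) = 1/((-841/9 + 56)*49 - 953243) = 1/(-337/9*49 - 953243) = 1/(-16513/9 - 953243) = 1/(-8595700/9) = -9/8595700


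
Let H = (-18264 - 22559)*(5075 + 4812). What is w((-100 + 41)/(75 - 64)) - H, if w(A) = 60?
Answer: 403617061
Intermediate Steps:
H = -403617001 (H = -40823*9887 = -403617001)
w((-100 + 41)/(75 - 64)) - H = 60 - 1*(-403617001) = 60 + 403617001 = 403617061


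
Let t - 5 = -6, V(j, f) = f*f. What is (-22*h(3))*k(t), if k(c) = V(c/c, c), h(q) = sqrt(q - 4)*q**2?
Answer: -198*I ≈ -198.0*I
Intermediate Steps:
h(q) = q**2*sqrt(-4 + q) (h(q) = sqrt(-4 + q)*q**2 = q**2*sqrt(-4 + q))
V(j, f) = f**2
t = -1 (t = 5 - 6 = -1)
k(c) = c**2
(-22*h(3))*k(t) = -22*3**2*sqrt(-4 + 3)*(-1)**2 = -198*sqrt(-1)*1 = -198*I*1 = -198*I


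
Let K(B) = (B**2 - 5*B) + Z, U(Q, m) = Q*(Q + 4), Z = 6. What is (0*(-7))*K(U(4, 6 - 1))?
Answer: 0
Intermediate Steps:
U(Q, m) = Q*(4 + Q)
K(B) = 6 + B**2 - 5*B (K(B) = (B**2 - 5*B) + 6 = 6 + B**2 - 5*B)
(0*(-7))*K(U(4, 6 - 1)) = (0*(-7))*(6 + (4*(4 + 4))**2 - 20*(4 + 4)) = 0*(6 + (4*8)**2 - 20*8) = 0*(6 + 32**2 - 5*32) = 0*(6 + 1024 - 160) = 0*870 = 0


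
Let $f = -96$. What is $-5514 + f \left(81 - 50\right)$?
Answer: $-8490$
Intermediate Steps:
$-5514 + f \left(81 - 50\right) = -5514 - 96 \left(81 - 50\right) = -5514 - 2976 = -8490$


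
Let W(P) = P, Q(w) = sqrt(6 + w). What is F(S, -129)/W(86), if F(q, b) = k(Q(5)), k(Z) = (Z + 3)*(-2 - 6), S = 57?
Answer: -12/43 - 4*sqrt(11)/43 ≈ -0.58759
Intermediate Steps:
k(Z) = -24 - 8*Z (k(Z) = (3 + Z)*(-8) = -24 - 8*Z)
F(q, b) = -24 - 8*sqrt(11) (F(q, b) = -24 - 8*sqrt(6 + 5) = -24 - 8*sqrt(11))
F(S, -129)/W(86) = (-24 - 8*sqrt(11))/86 = (-24 - 8*sqrt(11))*(1/86) = -12/43 - 4*sqrt(11)/43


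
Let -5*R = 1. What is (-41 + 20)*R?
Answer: 21/5 ≈ 4.2000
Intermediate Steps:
R = -⅕ (R = -⅕*1 = -⅕ ≈ -0.20000)
(-41 + 20)*R = (-41 + 20)*(-⅕) = -21*(-⅕) = 21/5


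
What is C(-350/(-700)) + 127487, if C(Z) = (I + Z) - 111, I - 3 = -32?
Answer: 254695/2 ≈ 1.2735e+5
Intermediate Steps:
I = -29 (I = 3 - 32 = -29)
C(Z) = -140 + Z (C(Z) = (-29 + Z) - 111 = -140 + Z)
C(-350/(-700)) + 127487 = (-140 - 350/(-700)) + 127487 = (-140 - 350*(-1/700)) + 127487 = (-140 + 1/2) + 127487 = -279/2 + 127487 = 254695/2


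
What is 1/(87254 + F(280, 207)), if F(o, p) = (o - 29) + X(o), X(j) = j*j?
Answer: 1/165905 ≈ 6.0275e-6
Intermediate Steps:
X(j) = j²
F(o, p) = -29 + o + o² (F(o, p) = (o - 29) + o² = (-29 + o) + o² = -29 + o + o²)
1/(87254 + F(280, 207)) = 1/(87254 + (-29 + 280 + 280²)) = 1/(87254 + (-29 + 280 + 78400)) = 1/(87254 + 78651) = 1/165905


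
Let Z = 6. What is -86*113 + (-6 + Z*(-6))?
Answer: -9760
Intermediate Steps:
-86*113 + (-6 + Z*(-6)) = -86*113 + (-6 + 6*(-6)) = -9718 + (-6 - 36) = -9718 - 42 = -9760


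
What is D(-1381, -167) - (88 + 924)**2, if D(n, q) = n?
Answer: -1025525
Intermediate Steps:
D(-1381, -167) - (88 + 924)**2 = -1381 - (88 + 924)**2 = -1381 - 1*1012**2 = -1381 - 1*1024144 = -1381 - 1024144 = -1025525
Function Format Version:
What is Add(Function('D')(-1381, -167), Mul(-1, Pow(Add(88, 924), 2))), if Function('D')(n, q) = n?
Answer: -1025525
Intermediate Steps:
Add(Function('D')(-1381, -167), Mul(-1, Pow(Add(88, 924), 2))) = Add(-1381, Mul(-1, Pow(Add(88, 924), 2))) = Add(-1381, Mul(-1, Pow(1012, 2))) = Add(-1381, Mul(-1, 1024144)) = Add(-1381, -1024144) = -1025525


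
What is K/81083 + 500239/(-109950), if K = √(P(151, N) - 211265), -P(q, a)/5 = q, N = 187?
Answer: -500239/109950 + 2*I*√53005/81083 ≈ -4.5497 + 0.0056788*I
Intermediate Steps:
P(q, a) = -5*q
K = 2*I*√53005 (K = √(-5*151 - 211265) = √(-755 - 211265) = √(-212020) = 2*I*√53005 ≈ 460.46*I)
K/81083 + 500239/(-109950) = (2*I*√53005)/81083 + 500239/(-109950) = (2*I*√53005)*(1/81083) + 500239*(-1/109950) = 2*I*√53005/81083 - 500239/109950 = -500239/109950 + 2*I*√53005/81083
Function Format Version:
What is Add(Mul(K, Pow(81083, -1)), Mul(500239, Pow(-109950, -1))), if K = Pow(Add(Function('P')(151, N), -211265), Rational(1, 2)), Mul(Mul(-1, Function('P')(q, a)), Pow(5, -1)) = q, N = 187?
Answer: Add(Rational(-500239, 109950), Mul(Rational(2, 81083), I, Pow(53005, Rational(1, 2)))) ≈ Add(-4.5497, Mul(0.0056788, I))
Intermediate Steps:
Function('P')(q, a) = Mul(-5, q)
K = Mul(2, I, Pow(53005, Rational(1, 2))) (K = Pow(Add(Mul(-5, 151), -211265), Rational(1, 2)) = Pow(Add(-755, -211265), Rational(1, 2)) = Pow(-212020, Rational(1, 2)) = Mul(2, I, Pow(53005, Rational(1, 2))) ≈ Mul(460.46, I))
Add(Mul(K, Pow(81083, -1)), Mul(500239, Pow(-109950, -1))) = Add(Mul(Mul(2, I, Pow(53005, Rational(1, 2))), Pow(81083, -1)), Mul(500239, Pow(-109950, -1))) = Add(Mul(Mul(2, I, Pow(53005, Rational(1, 2))), Rational(1, 81083)), Mul(500239, Rational(-1, 109950))) = Add(Mul(Rational(2, 81083), I, Pow(53005, Rational(1, 2))), Rational(-500239, 109950)) = Add(Rational(-500239, 109950), Mul(Rational(2, 81083), I, Pow(53005, Rational(1, 2))))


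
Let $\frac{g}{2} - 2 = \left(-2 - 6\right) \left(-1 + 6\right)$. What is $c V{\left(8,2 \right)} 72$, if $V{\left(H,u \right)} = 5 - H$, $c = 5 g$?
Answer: $82080$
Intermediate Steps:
$g = -76$ ($g = 4 + 2 \left(-2 - 6\right) \left(-1 + 6\right) = 4 + 2 \left(-2 - 6\right) 5 = 4 + 2 \left(\left(-8\right) 5\right) = 4 + 2 \left(-40\right) = 4 - 80 = -76$)
$c = -380$ ($c = 5 \left(-76\right) = -380$)
$c V{\left(8,2 \right)} 72 = - 380 \left(5 - 8\right) 72 = \left(-380\right) \left(-3\right) 72 = 1140 \cdot 72 = 82080$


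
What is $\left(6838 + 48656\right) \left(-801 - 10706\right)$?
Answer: $-638569458$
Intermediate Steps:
$\left(6838 + 48656\right) \left(-801 - 10706\right) = 55494 \left(-801 - 10706\right) = 55494 \left(-11507\right) = -638569458$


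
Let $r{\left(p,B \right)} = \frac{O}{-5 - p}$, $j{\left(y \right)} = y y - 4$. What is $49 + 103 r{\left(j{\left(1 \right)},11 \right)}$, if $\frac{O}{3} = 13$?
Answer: $- \frac{3919}{2} \approx -1959.5$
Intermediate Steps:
$j{\left(y \right)} = -4 + y^{2}$ ($j{\left(y \right)} = y^{2} - 4 = -4 + y^{2}$)
$O = 39$ ($O = 3 \cdot 13 = 39$)
$r{\left(p,B \right)} = \frac{39}{-5 - p}$
$49 + 103 r{\left(j{\left(1 \right)},11 \right)} = 49 + 103 \left(- \frac{39}{5 - \left(4 - 1^{2}\right)}\right) = 49 + 103 \left(- \frac{39}{5 + \left(-4 + 1\right)}\right) = 49 + 103 \left(- \frac{39}{5 - 3}\right) = 49 + 103 \left(- \frac{39}{2}\right) = 49 - \frac{4017}{2} = - \frac{3919}{2}$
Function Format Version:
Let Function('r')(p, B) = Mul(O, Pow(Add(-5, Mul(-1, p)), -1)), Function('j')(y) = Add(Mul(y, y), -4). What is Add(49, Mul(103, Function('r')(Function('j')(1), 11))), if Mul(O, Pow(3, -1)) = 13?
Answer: Rational(-3919, 2) ≈ -1959.5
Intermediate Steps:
Function('j')(y) = Add(-4, Pow(y, 2)) (Function('j')(y) = Add(Pow(y, 2), -4) = Add(-4, Pow(y, 2)))
O = 39 (O = Mul(3, 13) = 39)
Function('r')(p, B) = Mul(39, Pow(Add(-5, Mul(-1, p)), -1))
Add(49, Mul(103, Function('r')(Function('j')(1), 11))) = Add(49, Mul(103, Mul(-39, Pow(Add(5, Add(-4, Pow(1, 2))), -1)))) = Add(49, Mul(103, Mul(-39, Pow(Add(5, Add(-4, 1)), -1)))) = Add(49, Mul(103, Mul(-39, Pow(Add(5, -3), -1)))) = Add(49, Mul(103, Mul(-39, Pow(2, -1)))) = Add(49, Mul(103, Mul(-39, Rational(1, 2)))) = Add(49, Mul(103, Rational(-39, 2))) = Add(49, Rational(-4017, 2)) = Rational(-3919, 2)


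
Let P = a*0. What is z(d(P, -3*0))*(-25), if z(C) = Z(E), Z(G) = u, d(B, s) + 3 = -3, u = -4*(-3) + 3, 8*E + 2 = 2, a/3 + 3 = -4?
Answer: -375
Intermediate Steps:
a = -21 (a = -9 + 3*(-4) = -9 - 12 = -21)
E = 0 (E = -1/4 + (1/8)*2 = -1/4 + 1/4 = 0)
P = 0 (P = -21*0 = 0)
u = 15 (u = 12 + 3 = 15)
d(B, s) = -6 (d(B, s) = -3 - 3 = -6)
Z(G) = 15
z(C) = 15
z(d(P, -3*0))*(-25) = 15*(-25) = -375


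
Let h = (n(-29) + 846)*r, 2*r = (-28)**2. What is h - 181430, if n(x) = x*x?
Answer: 479874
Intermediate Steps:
r = 392 (r = (1/2)*(-28)**2 = (1/2)*784 = 392)
n(x) = x**2
h = 661304 (h = ((-29)**2 + 846)*392 = (841 + 846)*392 = 1687*392 = 661304)
h - 181430 = 661304 - 181430 = 479874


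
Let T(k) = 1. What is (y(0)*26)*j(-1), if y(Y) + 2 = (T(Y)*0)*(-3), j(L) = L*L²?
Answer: 52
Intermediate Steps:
j(L) = L³
y(Y) = -2 (y(Y) = -2 + (1*0)*(-3) = -2 + 0*(-3) = -2 + 0 = -2)
(y(0)*26)*j(-1) = -2*26*(-1)³ = -52*(-1) = 52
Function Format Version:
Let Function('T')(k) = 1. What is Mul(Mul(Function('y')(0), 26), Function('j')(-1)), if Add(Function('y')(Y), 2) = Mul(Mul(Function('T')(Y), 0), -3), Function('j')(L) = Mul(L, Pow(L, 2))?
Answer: 52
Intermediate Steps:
Function('j')(L) = Pow(L, 3)
Function('y')(Y) = -2 (Function('y')(Y) = Add(-2, Mul(Mul(1, 0), -3)) = Add(-2, Mul(0, -3)) = Add(-2, 0) = -2)
Mul(Mul(Function('y')(0), 26), Function('j')(-1)) = Mul(Mul(-2, 26), Pow(-1, 3)) = Mul(-52, -1) = 52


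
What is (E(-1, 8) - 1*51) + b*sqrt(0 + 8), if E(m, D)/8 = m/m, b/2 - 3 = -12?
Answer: -43 - 36*sqrt(2) ≈ -93.912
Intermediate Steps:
b = -18 (b = 6 + 2*(-12) = 6 - 24 = -18)
E(m, D) = 8 (E(m, D) = 8*(m/m) = 8*1 = 8)
(E(-1, 8) - 1*51) + b*sqrt(0 + 8) = (8 - 1*51) - 18*sqrt(0 + 8) = (8 - 51) - 36*sqrt(2) = -43 - 36*sqrt(2)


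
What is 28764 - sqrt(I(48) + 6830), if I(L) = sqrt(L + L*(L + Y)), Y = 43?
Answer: 28764 - sqrt(6830 + 8*sqrt(69)) ≈ 28681.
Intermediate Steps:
I(L) = sqrt(L + L*(43 + L)) (I(L) = sqrt(L + L*(L + 43)) = sqrt(L + L*(43 + L)))
28764 - sqrt(I(48) + 6830) = 28764 - sqrt(sqrt(48*(44 + 48)) + 6830) = 28764 - sqrt(sqrt(48*92) + 6830) = 28764 - sqrt(sqrt(4416) + 6830) = 28764 - sqrt(8*sqrt(69) + 6830) = 28764 - sqrt(6830 + 8*sqrt(69))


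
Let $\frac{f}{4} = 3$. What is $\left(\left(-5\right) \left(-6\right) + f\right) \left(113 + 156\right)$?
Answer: $11298$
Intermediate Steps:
$f = 12$ ($f = 4 \cdot 3 = 12$)
$\left(\left(-5\right) \left(-6\right) + f\right) \left(113 + 156\right) = \left(\left(-5\right) \left(-6\right) + 12\right) \left(113 + 156\right) = \left(30 + 12\right) 269 = 42 \cdot 269 = 11298$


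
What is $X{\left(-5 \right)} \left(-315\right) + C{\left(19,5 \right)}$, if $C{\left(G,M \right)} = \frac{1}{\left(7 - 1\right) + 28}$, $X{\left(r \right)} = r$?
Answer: $\frac{53551}{34} \approx 1575.0$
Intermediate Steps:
$C{\left(G,M \right)} = \frac{1}{34}$ ($C{\left(G,M \right)} = \frac{1}{6 + 28} = \frac{1}{34}$)
$X{\left(-5 \right)} \left(-315\right) + C{\left(19,5 \right)} = \left(-5\right) \left(-315\right) + \frac{1}{34} = 1575 + \frac{1}{34} = \frac{53551}{34}$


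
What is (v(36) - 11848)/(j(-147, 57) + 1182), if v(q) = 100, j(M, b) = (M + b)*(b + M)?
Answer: -1958/1547 ≈ -1.2657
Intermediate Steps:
j(M, b) = (M + b)**2 (j(M, b) = (M + b)*(M + b) = (M + b)**2)
(v(36) - 11848)/(j(-147, 57) + 1182) = (100 - 11848)/((-147 + 57)**2 + 1182) = -11748/((-90)**2 + 1182) = -11748/(8100 + 1182) = -11748/9282 = -11748*1/9282 = -1958/1547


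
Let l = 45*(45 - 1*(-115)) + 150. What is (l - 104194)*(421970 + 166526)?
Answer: -56992306624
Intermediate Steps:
l = 7350 (l = 45*(45 + 115) + 150 = 45*160 + 150 = 7200 + 150 = 7350)
(l - 104194)*(421970 + 166526) = (7350 - 104194)*(421970 + 166526) = -96844*588496 = -56992306624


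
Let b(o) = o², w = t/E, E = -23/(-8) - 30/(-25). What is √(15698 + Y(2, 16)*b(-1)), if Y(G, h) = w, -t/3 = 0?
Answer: √15698 ≈ 125.29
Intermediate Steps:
t = 0 (t = -3*0 = 0)
E = 163/40 (E = -23*(-⅛) - 30*(-1/25) = 23/8 + 6/5 = 163/40 ≈ 4.0750)
w = 0 (w = 0/(163/40) = 0*(40/163) = 0)
Y(G, h) = 0
√(15698 + Y(2, 16)*b(-1)) = √(15698 + 0*(-1)²) = √(15698 + 0*1) = √(15698 + 0) = √15698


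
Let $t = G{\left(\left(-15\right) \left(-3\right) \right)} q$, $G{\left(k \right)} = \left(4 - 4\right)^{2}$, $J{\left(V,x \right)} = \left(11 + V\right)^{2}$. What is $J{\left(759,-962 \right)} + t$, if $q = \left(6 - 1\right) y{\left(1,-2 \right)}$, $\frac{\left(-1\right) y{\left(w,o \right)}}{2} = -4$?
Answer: $592900$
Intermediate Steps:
$y{\left(w,o \right)} = 8$ ($y{\left(w,o \right)} = \left(-2\right) \left(-4\right) = 8$)
$G{\left(k \right)} = 0$ ($G{\left(k \right)} = 0^{2} = 0$)
$q = 40$ ($q = \left(6 - 1\right) 8 = 5 \cdot 8 = 40$)
$t = 0$ ($t = 0 \cdot 40 = 0$)
$J{\left(759,-962 \right)} + t = \left(11 + 759\right)^{2} + 0 = 770^{2} + 0 = 592900 + 0 = 592900$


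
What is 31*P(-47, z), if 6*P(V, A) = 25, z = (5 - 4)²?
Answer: 775/6 ≈ 129.17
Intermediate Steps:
z = 1 (z = 1² = 1)
P(V, A) = 25/6 (P(V, A) = (⅙)*25 = 25/6)
31*P(-47, z) = 31*(25/6) = 775/6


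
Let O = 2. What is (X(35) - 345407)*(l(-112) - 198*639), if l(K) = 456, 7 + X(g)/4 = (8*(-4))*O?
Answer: 43579881606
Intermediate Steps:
X(g) = -284 (X(g) = -28 + 4*((8*(-4))*2) = -28 + 4*(-32*2) = -28 + 4*(-64) = -28 - 256 = -284)
(X(35) - 345407)*(l(-112) - 198*639) = (-284 - 345407)*(456 - 198*639) = -345691*(456 - 126522) = -345691*(-126066) = 43579881606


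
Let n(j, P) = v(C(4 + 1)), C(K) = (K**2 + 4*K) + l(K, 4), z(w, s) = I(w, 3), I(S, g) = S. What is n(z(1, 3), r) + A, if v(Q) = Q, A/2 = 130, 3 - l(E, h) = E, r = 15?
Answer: 303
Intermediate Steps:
l(E, h) = 3 - E
z(w, s) = w
A = 260 (A = 2*130 = 260)
C(K) = 3 + K**2 + 3*K (C(K) = (K**2 + 4*K) + (3 - K) = 3 + K**2 + 3*K)
n(j, P) = 43 (n(j, P) = 3 + (4 + 1)**2 + 3*(4 + 1) = 3 + 5**2 + 3*5 = 3 + 25 + 15 = 43)
n(z(1, 3), r) + A = 43 + 260 = 303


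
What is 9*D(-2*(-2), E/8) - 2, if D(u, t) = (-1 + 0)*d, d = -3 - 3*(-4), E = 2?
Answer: -83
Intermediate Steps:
d = 9 (d = -3 + 12 = 9)
D(u, t) = -9 (D(u, t) = (-1 + 0)*9 = -1*9 = -9)
9*D(-2*(-2), E/8) - 2 = 9*(-9) - 2 = -81 - 2 = -83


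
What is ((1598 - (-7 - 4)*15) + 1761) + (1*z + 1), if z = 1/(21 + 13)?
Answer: 119851/34 ≈ 3525.0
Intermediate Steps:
z = 1/34 ≈ 0.029412
((1598 - (-7 - 4)*15) + 1761) + (1*z + 1) = ((1598 - (-7 - 4)*15) + 1761) + (1*(1/34) + 1) = ((1598 - (-11)*15) + 1761) + (1/34 + 1) = ((1598 - 1*(-165)) + 1761) + 35/34 = ((1598 + 165) + 1761) + 35/34 = (1763 + 1761) + 35/34 = 3524 + 35/34 = 119851/34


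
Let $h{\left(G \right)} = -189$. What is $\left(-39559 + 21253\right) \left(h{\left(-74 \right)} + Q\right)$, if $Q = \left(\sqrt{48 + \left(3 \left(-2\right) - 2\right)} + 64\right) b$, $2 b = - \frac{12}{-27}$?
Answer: $3199482 - 8136 \sqrt{10} \approx 3.1738 \cdot 10^{6}$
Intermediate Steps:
$b = \frac{2}{9}$ ($b = \frac{\left(-12\right) \frac{1}{-27}}{2} = \frac{\left(-12\right) \left(- \frac{1}{27}\right)}{2} = \frac{1}{2} \cdot \frac{4}{9} = \frac{2}{9} \approx 0.22222$)
$Q = \frac{128}{9} + \frac{4 \sqrt{10}}{9}$ ($Q = \left(\sqrt{48 + \left(3 \left(-2\right) - 2\right)} + 64\right) \frac{2}{9} = \left(\sqrt{48 - 8} + 64\right) \frac{2}{9} = \left(\sqrt{40} + 64\right) \frac{2}{9} = \left(2 \sqrt{10} + 64\right) \frac{2}{9} = \left(64 + 2 \sqrt{10}\right) \frac{2}{9} = \frac{128}{9} + \frac{4 \sqrt{10}}{9} \approx 15.628$)
$\left(-39559 + 21253\right) \left(h{\left(-74 \right)} + Q\right) = \left(-39559 + 21253\right) \left(-189 + \left(\frac{128}{9} + \frac{4 \sqrt{10}}{9}\right)\right) = - 18306 \left(- \frac{1573}{9} + \frac{4 \sqrt{10}}{9}\right) = 3199482 - 8136 \sqrt{10}$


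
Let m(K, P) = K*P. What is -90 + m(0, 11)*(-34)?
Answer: -90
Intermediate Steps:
-90 + m(0, 11)*(-34) = -90 + (0*11)*(-34) = -90 + 0*(-34) = -90 + 0 = -90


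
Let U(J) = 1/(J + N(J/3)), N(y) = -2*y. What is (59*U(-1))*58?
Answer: -10266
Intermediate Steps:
U(J) = 3/J (U(J) = 1/(J - 2*J/3) = 1/(J/3) = 3/J)
(59*U(-1))*58 = (59*(3/(-1)))*58 = (59*(3*(-1)))*58 = (59*(-3))*58 = -177*58 = -10266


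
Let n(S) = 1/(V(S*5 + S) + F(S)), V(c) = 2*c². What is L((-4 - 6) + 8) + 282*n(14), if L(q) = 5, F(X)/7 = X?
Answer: 35666/7105 ≈ 5.0198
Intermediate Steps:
F(X) = 7*X
n(S) = 1/(7*S + 72*S²) (n(S) = 1/(2*(S*5 + S)² + 7*S) = 1/(2*(5*S + S)² + 7*S) = 1/(2*(6*S)² + 7*S) = 1/(2*(36*S²) + 7*S) = 1/(72*S² + 7*S) = 1/(7*S + 72*S²))
L((-4 - 6) + 8) + 282*n(14) = 5 + 282*(1/(14*(7 + 72*14))) = 5 + 282*(1/(14*(7 + 1008))) = 5 + 282*((1/14)/1015) = 5 + 282*((1/14)*(1/1015)) = 5 + 282*(1/14210) = 5 + 141/7105 = 35666/7105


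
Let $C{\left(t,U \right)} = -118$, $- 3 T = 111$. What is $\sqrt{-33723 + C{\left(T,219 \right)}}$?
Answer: $i \sqrt{33841} \approx 183.96 i$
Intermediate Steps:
$T = -37$ ($T = \left(- \frac{1}{3}\right) 111 = -37$)
$\sqrt{-33723 + C{\left(T,219 \right)}} = \sqrt{-33723 - 118} = \sqrt{-33841} = i \sqrt{33841}$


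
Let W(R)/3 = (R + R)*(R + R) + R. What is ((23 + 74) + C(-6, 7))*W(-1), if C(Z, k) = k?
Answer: 936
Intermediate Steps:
W(R) = 3*R + 12*R² (W(R) = 3*((R + R)*(R + R) + R) = 3*((2*R)*(2*R) + R) = 3*(4*R² + R) = 3*(R + 4*R²) = 3*R + 12*R²)
((23 + 74) + C(-6, 7))*W(-1) = ((23 + 74) + 7)*(3*(-1)*(1 + 4*(-1))) = (97 + 7)*(3*(-1)*(1 - 4)) = 104*(3*(-1)*(-3)) = 104*9 = 936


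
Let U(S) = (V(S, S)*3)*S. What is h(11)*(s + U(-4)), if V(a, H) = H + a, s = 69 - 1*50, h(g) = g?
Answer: 1265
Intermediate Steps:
s = 19 (s = 69 - 50 = 19)
U(S) = 6*S² (U(S) = ((S + S)*3)*S = ((2*S)*3)*S = (6*S)*S = 6*S²)
h(11)*(s + U(-4)) = 11*(19 + 6*(-4)²) = 11*(19 + 6*16) = 11*(19 + 96) = 11*115 = 1265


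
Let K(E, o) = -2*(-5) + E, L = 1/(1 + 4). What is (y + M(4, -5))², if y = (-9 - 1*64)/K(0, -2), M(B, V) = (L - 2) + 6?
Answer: 961/100 ≈ 9.6100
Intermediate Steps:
L = ⅕ (L = 1/5 = ⅕ ≈ 0.20000)
M(B, V) = 21/5 (M(B, V) = (⅕ - 2) + 6 = -9/5 + 6 = 21/5)
K(E, o) = 10 + E
y = -73/10 (y = (-9 - 1*64)/(10 + 0) = (-9 - 64)/10 = -73*⅒ = -73/10 ≈ -7.3000)
(y + M(4, -5))² = (-73/10 + 21/5)² = (-31/10)² = 961/100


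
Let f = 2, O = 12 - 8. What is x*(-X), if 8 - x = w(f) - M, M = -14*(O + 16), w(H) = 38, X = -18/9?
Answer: -620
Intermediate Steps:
X = -2 (X = -18*1/9 = -2)
O = 4
M = -280 (M = -14*(4 + 16) = -14*20 = -280)
x = -310 (x = 8 - (38 - 1*(-280)) = 8 - (38 + 280) = 8 - 1*318 = 8 - 318 = -310)
x*(-X) = -(-310)*(-2) = -310*2 = -620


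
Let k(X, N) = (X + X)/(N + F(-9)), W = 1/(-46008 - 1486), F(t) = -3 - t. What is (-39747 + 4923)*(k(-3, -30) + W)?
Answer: -206723970/23747 ≈ -8705.3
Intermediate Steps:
W = -1/47494 (W = 1/(-47494) = -1/47494 ≈ -2.1055e-5)
k(X, N) = 2*X/(6 + N) (k(X, N) = (X + X)/(N + (-3 - 1*(-9))) = (2*X)/(N + (-3 + 9)) = (2*X)/(N + 6) = (2*X)/(6 + N) = 2*X/(6 + N))
(-39747 + 4923)*(k(-3, -30) + W) = (-39747 + 4923)*(2*(-3)/(6 - 30) - 1/47494) = -34824*(2*(-3)/(-24) - 1/47494) = -34824*(2*(-3)*(-1/24) - 1/47494) = -34824*(¼ - 1/47494) = -34824*23745/94988 = -206723970/23747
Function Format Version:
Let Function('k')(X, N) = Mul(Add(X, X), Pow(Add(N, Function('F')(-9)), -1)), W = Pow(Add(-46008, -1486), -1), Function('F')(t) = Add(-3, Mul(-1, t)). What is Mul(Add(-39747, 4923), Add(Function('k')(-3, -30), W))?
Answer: Rational(-206723970, 23747) ≈ -8705.3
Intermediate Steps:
W = Rational(-1, 47494) (W = Pow(-47494, -1) = Rational(-1, 47494) ≈ -2.1055e-5)
Function('k')(X, N) = Mul(2, X, Pow(Add(6, N), -1)) (Function('k')(X, N) = Mul(Add(X, X), Pow(Add(N, Add(-3, Mul(-1, -9))), -1)) = Mul(Mul(2, X), Pow(Add(N, Add(-3, 9)), -1)) = Mul(Mul(2, X), Pow(Add(N, 6), -1)) = Mul(Mul(2, X), Pow(Add(6, N), -1)) = Mul(2, X, Pow(Add(6, N), -1)))
Mul(Add(-39747, 4923), Add(Function('k')(-3, -30), W)) = Mul(Add(-39747, 4923), Add(Mul(2, -3, Pow(Add(6, -30), -1)), Rational(-1, 47494))) = Mul(-34824, Add(Mul(2, -3, Pow(-24, -1)), Rational(-1, 47494))) = Mul(-34824, Add(Mul(2, -3, Rational(-1, 24)), Rational(-1, 47494))) = Mul(-34824, Add(Rational(1, 4), Rational(-1, 47494))) = Mul(-34824, Rational(23745, 94988)) = Rational(-206723970, 23747)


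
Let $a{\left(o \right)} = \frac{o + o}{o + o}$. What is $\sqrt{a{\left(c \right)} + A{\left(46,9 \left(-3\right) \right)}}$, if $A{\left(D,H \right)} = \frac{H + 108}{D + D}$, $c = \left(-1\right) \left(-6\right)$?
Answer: $\frac{\sqrt{3979}}{46} \approx 1.3713$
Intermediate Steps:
$c = 6$
$a{\left(o \right)} = 1$ ($a{\left(o \right)} = \frac{2 o}{2 o} = 2 o \frac{1}{2 o} = 1$)
$A{\left(D,H \right)} = \frac{108 + H}{2 D}$
$\sqrt{a{\left(c \right)} + A{\left(46,9 \left(-3\right) \right)}} = \sqrt{1 + \frac{108 + 9 \left(-3\right)}{2 \cdot 46}} = \sqrt{1 + \frac{1}{2} \cdot \frac{1}{46} \left(108 - 27\right)} = \sqrt{1 + \frac{1}{2} \cdot \frac{1}{46} \cdot 81} = \sqrt{1 + \frac{81}{92}} = \sqrt{\frac{173}{92}} = \frac{\sqrt{3979}}{46}$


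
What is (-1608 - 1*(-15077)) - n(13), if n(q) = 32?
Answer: 13437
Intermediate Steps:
(-1608 - 1*(-15077)) - n(13) = (-1608 - 1*(-15077)) - 1*32 = (-1608 + 15077) - 32 = 13469 - 32 = 13437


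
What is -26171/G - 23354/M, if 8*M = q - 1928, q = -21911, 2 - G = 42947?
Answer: 8647390709/1023765855 ≈ 8.4467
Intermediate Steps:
G = -42945 (G = 2 - 1*42947 = 2 - 42947 = -42945)
M = -23839/8 (M = (-21911 - 1928)/8 = (1/8)*(-23839) = -23839/8 ≈ -2979.9)
-26171/G - 23354/M = -26171/(-42945) - 23354/(-23839/8) = -26171*(-1/42945) - 23354*(-8/23839) = 26171/42945 + 186832/23839 = 8647390709/1023765855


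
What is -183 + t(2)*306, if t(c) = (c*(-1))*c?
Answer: -1407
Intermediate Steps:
t(c) = -c**2 (t(c) = (-c)*c = -c**2)
-183 + t(2)*306 = -183 - 1*2**2*306 = -183 - 1*4*306 = -183 - 4*306 = -183 - 1224 = -1407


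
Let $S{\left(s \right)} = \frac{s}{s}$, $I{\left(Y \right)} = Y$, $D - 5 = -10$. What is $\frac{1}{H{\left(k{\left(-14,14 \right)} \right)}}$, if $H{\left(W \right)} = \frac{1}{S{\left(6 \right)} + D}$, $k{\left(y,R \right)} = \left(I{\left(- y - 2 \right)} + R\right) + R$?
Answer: $-4$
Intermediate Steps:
$D = -5$ ($D = 5 - 10 = -5$)
$S{\left(s \right)} = 1$
$k{\left(y,R \right)} = -2 - y + 2 R$ ($k{\left(y,R \right)} = \left(\left(- y - 2\right) + R\right) + R = \left(\left(-2 - y\right) + R\right) + R = \left(-2 + R - y\right) + R = -2 - y + 2 R$)
$H{\left(W \right)} = - \frac{1}{4}$ ($H{\left(W \right)} = \frac{1}{1 - 5} = \frac{1}{-4} = - \frac{1}{4}$)
$\frac{1}{H{\left(k{\left(-14,14 \right)} \right)}} = \frac{1}{- \frac{1}{4}} = -4$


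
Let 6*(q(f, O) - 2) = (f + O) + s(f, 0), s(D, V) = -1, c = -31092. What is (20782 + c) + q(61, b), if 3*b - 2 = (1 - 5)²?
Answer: -10297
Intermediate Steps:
b = 6 (b = ⅔ + (1 - 5)²/3 = ⅔ + (⅓)*(-4)² = ⅔ + (⅓)*16 = ⅔ + 16/3 = 6)
q(f, O) = 11/6 + O/6 + f/6 (q(f, O) = 2 + ((f + O) - 1)/6 = 2 + ((O + f) - 1)/6 = 2 + (-1 + O + f)/6 = 2 + (-⅙ + O/6 + f/6) = 11/6 + O/6 + f/6)
(20782 + c) + q(61, b) = (20782 - 31092) + (11/6 + (⅙)*6 + (⅙)*61) = -10310 + (11/6 + 1 + 61/6) = -10310 + 13 = -10297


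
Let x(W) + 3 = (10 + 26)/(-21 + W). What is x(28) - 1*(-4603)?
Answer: 32236/7 ≈ 4605.1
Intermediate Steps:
x(W) = -3 + 36/(-21 + W) (x(W) = -3 + (10 + 26)/(-21 + W) = -3 + 36/(-21 + W))
x(28) - 1*(-4603) = 3*(33 - 1*28)/(-21 + 28) - 1*(-4603) = 3*(33 - 28)/7 + 4603 = 3*(1/7)*5 + 4603 = 15/7 + 4603 = 32236/7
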